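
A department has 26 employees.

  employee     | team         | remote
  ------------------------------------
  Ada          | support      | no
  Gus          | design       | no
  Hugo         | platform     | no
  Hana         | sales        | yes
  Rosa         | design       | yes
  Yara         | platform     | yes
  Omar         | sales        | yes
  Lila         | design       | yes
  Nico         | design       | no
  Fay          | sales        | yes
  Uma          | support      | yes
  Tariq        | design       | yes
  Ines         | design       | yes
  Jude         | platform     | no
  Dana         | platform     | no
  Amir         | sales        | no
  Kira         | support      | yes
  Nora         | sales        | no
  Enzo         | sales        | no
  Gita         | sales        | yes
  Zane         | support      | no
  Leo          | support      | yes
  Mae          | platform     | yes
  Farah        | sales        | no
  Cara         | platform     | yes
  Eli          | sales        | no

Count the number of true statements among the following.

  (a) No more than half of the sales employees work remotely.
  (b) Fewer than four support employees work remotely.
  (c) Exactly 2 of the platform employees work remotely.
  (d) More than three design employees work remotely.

3

(a) sales: |A| = 9, |A ∩ B| = 4; needs |A ∩ B| ≤ |A ∖ B| — true.
(b) support: |A| = 5, |A ∩ B| = 3; needs |A ∩ B| < 4 — true.
(c) platform: |A| = 6, |A ∩ B| = 3; needs |A ∩ B| = 2 — false.
(d) design: |A| = 6, |A ∩ B| = 4; needs |A ∩ B| > 3 — true.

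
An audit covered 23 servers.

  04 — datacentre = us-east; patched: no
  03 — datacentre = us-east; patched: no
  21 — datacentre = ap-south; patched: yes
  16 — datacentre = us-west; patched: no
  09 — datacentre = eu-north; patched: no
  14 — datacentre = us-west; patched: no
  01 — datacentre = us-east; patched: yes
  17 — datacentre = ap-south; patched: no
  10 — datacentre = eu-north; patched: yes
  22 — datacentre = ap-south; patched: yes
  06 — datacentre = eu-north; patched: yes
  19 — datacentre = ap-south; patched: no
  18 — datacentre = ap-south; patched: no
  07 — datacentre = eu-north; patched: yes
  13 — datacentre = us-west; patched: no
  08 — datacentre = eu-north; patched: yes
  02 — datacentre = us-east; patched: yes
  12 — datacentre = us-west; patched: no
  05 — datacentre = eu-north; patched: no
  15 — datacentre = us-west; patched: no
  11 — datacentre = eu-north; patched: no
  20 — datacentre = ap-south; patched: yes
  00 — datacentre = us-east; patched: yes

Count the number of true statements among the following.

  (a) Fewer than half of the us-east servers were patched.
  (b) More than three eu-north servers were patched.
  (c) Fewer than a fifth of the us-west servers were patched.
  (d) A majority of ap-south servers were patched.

(a) us-east: |A| = 5, |A ∩ B| = 3; needs |A ∩ B| < |A ∖ B| — false.
(b) eu-north: |A| = 7, |A ∩ B| = 4; needs |A ∩ B| > 3 — true.
(c) us-west: |A| = 5, |A ∩ B| = 0; needs |A ∩ B| / |A| < 1/5 — true.
(d) ap-south: |A| = 6, |A ∩ B| = 3; needs |A ∩ B| > |A ∖ B| — false.

2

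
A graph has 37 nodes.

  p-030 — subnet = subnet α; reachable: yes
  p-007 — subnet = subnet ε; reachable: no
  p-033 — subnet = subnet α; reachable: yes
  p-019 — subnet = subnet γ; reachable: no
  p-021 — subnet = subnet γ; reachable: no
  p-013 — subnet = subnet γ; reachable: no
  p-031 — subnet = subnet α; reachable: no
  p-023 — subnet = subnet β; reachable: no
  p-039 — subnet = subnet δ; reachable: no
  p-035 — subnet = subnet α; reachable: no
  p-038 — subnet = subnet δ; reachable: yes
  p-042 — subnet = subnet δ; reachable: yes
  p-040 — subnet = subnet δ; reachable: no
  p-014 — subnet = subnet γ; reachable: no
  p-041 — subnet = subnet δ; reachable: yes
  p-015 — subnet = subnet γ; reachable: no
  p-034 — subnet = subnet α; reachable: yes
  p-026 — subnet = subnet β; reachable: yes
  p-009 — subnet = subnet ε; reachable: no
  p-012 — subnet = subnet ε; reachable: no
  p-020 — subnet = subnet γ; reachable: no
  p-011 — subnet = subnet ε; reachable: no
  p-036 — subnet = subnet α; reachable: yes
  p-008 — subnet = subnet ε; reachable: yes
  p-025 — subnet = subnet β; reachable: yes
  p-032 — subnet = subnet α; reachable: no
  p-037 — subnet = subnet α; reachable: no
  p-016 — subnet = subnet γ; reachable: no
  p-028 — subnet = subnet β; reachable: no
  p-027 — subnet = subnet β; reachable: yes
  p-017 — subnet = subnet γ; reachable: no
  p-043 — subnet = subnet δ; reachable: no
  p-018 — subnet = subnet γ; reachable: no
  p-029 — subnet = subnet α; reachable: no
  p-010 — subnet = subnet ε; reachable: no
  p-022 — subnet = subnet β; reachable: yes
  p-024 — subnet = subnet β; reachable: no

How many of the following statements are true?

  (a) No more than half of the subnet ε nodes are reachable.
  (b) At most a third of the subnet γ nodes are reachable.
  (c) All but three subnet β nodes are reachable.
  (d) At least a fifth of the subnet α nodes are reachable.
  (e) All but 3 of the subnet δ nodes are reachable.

(a) subnet ε: |A| = 6, |A ∩ B| = 1; needs |A ∩ B| ≤ |A ∖ B| — true.
(b) subnet γ: |A| = 9, |A ∩ B| = 0; needs |A ∩ B| / |A| ≤ 1/3 — true.
(c) subnet β: |A| = 7, |A ∩ B| = 4; needs |A ∖ B| = 3 — true.
(d) subnet α: |A| = 9, |A ∩ B| = 4; needs |A ∩ B| / |A| ≥ 1/5 — true.
(e) subnet δ: |A| = 6, |A ∩ B| = 3; needs |A ∖ B| = 3 — true.

5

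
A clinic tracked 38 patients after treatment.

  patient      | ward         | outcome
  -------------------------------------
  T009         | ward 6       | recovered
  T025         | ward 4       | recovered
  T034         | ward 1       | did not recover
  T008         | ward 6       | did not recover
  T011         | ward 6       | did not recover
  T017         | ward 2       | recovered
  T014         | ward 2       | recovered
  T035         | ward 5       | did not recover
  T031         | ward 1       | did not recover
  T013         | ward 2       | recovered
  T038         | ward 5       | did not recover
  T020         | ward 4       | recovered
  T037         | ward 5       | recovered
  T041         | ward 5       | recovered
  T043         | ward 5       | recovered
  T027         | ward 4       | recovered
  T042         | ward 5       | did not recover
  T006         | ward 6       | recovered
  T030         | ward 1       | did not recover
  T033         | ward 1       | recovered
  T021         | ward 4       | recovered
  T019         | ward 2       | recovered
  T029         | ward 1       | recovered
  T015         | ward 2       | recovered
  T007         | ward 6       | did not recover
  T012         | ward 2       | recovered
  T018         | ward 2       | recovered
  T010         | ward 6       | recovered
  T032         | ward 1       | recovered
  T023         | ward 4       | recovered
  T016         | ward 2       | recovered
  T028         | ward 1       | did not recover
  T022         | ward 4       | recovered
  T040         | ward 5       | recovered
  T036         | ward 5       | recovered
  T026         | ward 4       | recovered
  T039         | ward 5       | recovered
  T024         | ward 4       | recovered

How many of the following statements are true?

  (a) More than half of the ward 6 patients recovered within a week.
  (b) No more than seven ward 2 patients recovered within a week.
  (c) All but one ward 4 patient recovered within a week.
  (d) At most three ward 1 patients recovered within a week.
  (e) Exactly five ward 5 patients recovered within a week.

(a) ward 6: |A| = 6, |A ∩ B| = 3; needs |A ∩ B| > |A ∖ B| — false.
(b) ward 2: |A| = 8, |A ∩ B| = 8; needs |A ∩ B| ≤ 7 — false.
(c) ward 4: |A| = 8, |A ∩ B| = 8; needs |A ∖ B| = 1 — false.
(d) ward 1: |A| = 7, |A ∩ B| = 3; needs |A ∩ B| ≤ 3 — true.
(e) ward 5: |A| = 9, |A ∩ B| = 6; needs |A ∩ B| = 5 — false.

1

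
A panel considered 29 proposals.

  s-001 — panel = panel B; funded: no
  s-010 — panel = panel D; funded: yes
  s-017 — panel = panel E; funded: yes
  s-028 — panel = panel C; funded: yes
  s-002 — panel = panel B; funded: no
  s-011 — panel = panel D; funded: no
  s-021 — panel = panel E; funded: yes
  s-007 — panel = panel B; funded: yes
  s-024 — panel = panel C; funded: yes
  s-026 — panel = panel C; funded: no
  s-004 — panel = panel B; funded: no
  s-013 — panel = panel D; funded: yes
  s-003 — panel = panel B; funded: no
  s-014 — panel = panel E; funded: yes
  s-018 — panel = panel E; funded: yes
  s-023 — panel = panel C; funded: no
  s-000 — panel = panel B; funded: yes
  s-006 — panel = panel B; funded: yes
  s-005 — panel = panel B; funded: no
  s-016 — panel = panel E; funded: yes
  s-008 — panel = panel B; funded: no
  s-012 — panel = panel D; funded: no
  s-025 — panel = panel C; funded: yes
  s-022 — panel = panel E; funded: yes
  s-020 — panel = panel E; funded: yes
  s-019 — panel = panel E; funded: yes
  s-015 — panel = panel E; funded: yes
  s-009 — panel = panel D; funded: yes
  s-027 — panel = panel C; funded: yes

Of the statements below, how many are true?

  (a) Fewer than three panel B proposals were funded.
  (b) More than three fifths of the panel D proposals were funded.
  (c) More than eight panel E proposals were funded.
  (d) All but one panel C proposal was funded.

1

(a) panel B: |A| = 9, |A ∩ B| = 3; needs |A ∩ B| < 3 — false.
(b) panel D: |A| = 5, |A ∩ B| = 3; needs |A ∩ B| / |A| > 3/5 — false.
(c) panel E: |A| = 9, |A ∩ B| = 9; needs |A ∩ B| > 8 — true.
(d) panel C: |A| = 6, |A ∩ B| = 4; needs |A ∖ B| = 1 — false.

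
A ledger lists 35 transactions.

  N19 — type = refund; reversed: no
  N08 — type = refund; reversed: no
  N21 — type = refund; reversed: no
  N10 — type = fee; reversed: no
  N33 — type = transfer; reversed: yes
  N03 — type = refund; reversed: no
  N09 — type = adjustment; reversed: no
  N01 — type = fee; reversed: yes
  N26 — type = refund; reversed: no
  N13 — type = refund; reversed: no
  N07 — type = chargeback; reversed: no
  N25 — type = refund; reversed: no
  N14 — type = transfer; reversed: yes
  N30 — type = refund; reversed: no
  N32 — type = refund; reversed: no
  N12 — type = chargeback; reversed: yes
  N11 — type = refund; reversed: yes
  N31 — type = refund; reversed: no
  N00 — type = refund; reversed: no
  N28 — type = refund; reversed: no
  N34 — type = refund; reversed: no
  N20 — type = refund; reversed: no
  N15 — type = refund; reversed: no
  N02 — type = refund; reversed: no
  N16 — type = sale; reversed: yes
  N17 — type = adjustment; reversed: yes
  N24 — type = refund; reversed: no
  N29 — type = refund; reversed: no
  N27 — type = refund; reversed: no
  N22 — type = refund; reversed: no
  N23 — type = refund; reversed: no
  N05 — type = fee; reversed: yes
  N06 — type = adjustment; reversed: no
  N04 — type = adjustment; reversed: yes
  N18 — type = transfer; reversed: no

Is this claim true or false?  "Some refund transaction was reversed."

True

Truth condition: A ∩ B ≠ ∅ (|A ∩ B| ≥ 1).
|A| = 22, |A ∩ B| = 1, |A ∖ B| = 21.
So the statement is true.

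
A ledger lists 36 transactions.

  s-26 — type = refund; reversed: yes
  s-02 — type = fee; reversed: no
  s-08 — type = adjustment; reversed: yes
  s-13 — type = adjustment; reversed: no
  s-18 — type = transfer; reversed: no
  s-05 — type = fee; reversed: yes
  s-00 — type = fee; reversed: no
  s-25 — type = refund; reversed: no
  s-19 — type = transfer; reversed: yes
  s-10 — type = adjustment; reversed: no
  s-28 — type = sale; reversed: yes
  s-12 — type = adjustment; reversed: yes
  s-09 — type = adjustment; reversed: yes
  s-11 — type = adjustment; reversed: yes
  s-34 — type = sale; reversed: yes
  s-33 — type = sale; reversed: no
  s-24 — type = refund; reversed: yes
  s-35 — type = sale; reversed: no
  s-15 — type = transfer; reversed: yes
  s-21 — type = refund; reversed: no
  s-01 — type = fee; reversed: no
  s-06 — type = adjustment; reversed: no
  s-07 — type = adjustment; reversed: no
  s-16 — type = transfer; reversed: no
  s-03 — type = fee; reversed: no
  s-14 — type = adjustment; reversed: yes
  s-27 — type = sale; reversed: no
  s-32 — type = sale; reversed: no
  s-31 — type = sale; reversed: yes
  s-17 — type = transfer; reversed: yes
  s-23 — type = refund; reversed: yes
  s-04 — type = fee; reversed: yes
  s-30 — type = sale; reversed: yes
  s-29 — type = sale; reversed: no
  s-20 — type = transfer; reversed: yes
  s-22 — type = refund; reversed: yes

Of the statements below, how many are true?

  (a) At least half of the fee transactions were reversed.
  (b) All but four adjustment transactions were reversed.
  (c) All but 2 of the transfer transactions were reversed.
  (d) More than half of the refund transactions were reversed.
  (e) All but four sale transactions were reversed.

3

(a) fee: |A| = 6, |A ∩ B| = 2; needs |A ∩ B| ≥ |A ∖ B| — false.
(b) adjustment: |A| = 9, |A ∩ B| = 5; needs |A ∖ B| = 4 — true.
(c) transfer: |A| = 6, |A ∩ B| = 4; needs |A ∖ B| = 2 — true.
(d) refund: |A| = 6, |A ∩ B| = 4; needs |A ∩ B| > |A ∖ B| — true.
(e) sale: |A| = 9, |A ∩ B| = 4; needs |A ∖ B| = 4 — false.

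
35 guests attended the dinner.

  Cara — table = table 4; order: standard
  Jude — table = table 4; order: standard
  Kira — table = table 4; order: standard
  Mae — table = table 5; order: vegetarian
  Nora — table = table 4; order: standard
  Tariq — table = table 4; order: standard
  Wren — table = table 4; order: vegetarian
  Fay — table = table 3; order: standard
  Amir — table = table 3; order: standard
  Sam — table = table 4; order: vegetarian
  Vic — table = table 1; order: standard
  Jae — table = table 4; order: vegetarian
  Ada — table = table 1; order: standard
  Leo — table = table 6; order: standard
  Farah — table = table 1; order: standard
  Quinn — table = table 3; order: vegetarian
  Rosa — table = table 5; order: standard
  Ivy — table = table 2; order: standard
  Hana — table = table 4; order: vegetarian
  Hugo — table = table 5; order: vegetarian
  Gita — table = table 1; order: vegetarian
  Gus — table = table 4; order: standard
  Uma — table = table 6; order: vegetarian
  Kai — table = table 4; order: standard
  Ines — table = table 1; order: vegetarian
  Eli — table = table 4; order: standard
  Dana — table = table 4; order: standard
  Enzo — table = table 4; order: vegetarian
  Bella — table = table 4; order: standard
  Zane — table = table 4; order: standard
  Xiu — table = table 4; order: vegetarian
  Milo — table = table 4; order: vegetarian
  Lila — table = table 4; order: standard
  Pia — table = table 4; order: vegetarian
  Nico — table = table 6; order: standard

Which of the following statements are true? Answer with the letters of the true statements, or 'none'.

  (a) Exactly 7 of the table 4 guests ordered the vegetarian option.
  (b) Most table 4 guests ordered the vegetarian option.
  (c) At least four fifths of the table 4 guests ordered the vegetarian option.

|A| = 20, |A ∩ B| = 8, |A ∖ B| = 12.
(a) |A ∩ B| = 7: fails.
(b) |A ∩ B| > |A ∖ B|: fails.
(c) |A ∩ B| / |A| ≥ 4/5: fails.

none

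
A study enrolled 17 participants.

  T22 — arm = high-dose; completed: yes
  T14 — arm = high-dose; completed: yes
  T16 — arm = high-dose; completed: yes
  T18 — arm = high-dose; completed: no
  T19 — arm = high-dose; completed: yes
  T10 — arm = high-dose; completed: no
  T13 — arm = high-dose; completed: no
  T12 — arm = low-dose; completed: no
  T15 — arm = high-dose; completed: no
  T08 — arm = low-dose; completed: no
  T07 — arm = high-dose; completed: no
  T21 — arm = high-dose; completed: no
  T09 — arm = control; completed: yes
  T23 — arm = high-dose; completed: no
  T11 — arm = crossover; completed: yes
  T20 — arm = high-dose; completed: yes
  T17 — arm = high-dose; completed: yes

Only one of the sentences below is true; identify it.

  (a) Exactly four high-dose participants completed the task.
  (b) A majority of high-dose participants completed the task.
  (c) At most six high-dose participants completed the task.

|A| = 13, |A ∩ B| = 6, |A ∖ B| = 7.
(a) requires |A ∩ B| = 4: false.
(b) requires |A ∩ B| > |A ∖ B|: false.
(c) requires |A ∩ B| ≤ 6: true.

(c)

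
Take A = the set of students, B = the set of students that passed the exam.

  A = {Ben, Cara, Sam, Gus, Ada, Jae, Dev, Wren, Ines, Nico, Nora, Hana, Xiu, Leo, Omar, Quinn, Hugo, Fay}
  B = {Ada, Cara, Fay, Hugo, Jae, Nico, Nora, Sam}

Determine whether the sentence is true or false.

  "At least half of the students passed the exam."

'At least half of the students passed the exam' holds iff |A ∩ B| ≥ |A ∖ B|.
|A| = 18, |A ∩ B| = 8, |A ∖ B| = 10.
8 < 10, so the statement is false.

False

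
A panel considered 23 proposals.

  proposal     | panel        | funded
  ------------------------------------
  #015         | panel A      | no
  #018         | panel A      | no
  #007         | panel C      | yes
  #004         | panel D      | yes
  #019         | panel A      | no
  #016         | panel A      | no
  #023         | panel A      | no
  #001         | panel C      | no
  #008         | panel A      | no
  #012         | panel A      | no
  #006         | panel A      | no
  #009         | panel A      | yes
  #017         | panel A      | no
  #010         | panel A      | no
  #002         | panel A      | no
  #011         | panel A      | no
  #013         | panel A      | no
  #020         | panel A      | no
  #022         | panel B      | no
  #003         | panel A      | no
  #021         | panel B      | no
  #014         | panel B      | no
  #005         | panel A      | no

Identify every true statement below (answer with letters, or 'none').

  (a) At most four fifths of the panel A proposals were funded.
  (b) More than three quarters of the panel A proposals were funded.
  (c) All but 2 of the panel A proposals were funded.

(a)

|A| = 17, |A ∩ B| = 1, |A ∖ B| = 16.
(a) |A ∩ B| / |A| ≤ 4/5: holds.
(b) |A ∩ B| / |A| > 3/4: fails.
(c) |A ∖ B| = 2: fails.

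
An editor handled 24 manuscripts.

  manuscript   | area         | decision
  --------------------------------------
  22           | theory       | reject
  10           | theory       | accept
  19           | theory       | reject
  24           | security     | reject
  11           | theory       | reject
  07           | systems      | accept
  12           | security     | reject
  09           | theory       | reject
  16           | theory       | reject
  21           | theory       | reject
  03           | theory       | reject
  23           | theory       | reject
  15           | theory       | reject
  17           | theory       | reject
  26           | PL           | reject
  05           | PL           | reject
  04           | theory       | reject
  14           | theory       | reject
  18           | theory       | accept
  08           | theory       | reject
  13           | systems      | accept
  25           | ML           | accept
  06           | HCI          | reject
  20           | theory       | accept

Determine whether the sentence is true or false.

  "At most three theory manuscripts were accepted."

True

'At most three theory manuscripts were accepted' holds iff |A ∩ B| ≤ 3.
|A| = 16, |A ∩ B| = 3, |A ∖ B| = 13.
|A ∩ B| = 3, so the statement is true.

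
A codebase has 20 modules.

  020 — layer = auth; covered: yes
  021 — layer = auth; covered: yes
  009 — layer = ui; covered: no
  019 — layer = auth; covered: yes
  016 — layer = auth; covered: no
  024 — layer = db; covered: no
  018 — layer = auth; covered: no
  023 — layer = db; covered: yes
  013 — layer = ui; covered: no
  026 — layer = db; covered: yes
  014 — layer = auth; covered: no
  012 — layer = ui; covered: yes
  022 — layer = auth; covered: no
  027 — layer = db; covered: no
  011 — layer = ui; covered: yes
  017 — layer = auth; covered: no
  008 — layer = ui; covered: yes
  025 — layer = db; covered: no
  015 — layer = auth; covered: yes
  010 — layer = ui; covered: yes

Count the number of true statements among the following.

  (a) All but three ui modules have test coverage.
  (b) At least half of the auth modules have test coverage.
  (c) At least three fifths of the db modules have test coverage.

(a) ui: |A| = 6, |A ∩ B| = 4; needs |A ∖ B| = 3 — false.
(b) auth: |A| = 9, |A ∩ B| = 4; needs |A ∩ B| ≥ |A ∖ B| — false.
(c) db: |A| = 5, |A ∩ B| = 2; needs |A ∩ B| / |A| ≥ 3/5 — false.

0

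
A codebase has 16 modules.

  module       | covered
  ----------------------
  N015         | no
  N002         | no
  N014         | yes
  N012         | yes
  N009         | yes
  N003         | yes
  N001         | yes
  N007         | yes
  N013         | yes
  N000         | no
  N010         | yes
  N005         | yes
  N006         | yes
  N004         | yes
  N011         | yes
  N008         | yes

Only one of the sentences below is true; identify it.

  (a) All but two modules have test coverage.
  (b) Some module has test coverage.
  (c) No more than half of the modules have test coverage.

|A| = 16, |A ∩ B| = 13, |A ∖ B| = 3.
(a) requires |A ∖ B| = 2: false.
(b) requires A ∩ B ≠ ∅ (|A ∩ B| ≥ 1): true.
(c) requires |A ∩ B| ≤ |A ∖ B|: false.

(b)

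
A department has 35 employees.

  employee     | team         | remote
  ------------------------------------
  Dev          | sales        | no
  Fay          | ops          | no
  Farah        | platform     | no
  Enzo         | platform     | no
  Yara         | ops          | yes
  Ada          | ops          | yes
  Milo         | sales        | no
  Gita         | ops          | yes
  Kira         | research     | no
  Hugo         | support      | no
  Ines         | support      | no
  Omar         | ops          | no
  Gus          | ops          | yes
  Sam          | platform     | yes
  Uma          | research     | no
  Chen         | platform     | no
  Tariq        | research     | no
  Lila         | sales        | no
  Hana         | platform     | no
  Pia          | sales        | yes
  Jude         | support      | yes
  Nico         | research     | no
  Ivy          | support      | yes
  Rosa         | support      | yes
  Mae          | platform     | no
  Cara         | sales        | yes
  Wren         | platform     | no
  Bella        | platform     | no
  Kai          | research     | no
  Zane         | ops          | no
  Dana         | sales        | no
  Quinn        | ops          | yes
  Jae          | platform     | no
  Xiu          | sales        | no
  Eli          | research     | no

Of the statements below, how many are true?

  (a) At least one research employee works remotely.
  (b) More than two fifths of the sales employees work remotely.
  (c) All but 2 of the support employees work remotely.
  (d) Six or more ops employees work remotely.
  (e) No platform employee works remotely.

(a) research: |A| = 6, |A ∩ B| = 0; needs A ∩ B ≠ ∅ (|A ∩ B| ≥ 1) — false.
(b) sales: |A| = 7, |A ∩ B| = 2; needs |A ∩ B| / |A| > 2/5 — false.
(c) support: |A| = 5, |A ∩ B| = 3; needs |A ∖ B| = 2 — true.
(d) ops: |A| = 8, |A ∩ B| = 5; needs |A ∩ B| ≥ 6 — false.
(e) platform: |A| = 9, |A ∩ B| = 1; needs A ∩ B = ∅ (|A ∩ B| = 0) — false.

1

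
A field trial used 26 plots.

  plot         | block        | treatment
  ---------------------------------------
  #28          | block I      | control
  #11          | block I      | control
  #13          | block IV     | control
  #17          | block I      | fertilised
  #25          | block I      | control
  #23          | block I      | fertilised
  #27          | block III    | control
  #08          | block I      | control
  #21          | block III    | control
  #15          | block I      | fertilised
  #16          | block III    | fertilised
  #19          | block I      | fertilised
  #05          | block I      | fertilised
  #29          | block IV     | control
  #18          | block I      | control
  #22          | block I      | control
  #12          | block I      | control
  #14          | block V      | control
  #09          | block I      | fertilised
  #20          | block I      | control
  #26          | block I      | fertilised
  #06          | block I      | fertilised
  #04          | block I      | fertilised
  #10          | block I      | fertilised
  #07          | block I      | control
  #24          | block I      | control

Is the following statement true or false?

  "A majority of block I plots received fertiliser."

False

The determiner here denotes the relation: |A ∩ B| > |A ∖ B|.
|A| = 20, |A ∩ B| = 10, |A ∖ B| = 10.
10 = 10, so the statement is false.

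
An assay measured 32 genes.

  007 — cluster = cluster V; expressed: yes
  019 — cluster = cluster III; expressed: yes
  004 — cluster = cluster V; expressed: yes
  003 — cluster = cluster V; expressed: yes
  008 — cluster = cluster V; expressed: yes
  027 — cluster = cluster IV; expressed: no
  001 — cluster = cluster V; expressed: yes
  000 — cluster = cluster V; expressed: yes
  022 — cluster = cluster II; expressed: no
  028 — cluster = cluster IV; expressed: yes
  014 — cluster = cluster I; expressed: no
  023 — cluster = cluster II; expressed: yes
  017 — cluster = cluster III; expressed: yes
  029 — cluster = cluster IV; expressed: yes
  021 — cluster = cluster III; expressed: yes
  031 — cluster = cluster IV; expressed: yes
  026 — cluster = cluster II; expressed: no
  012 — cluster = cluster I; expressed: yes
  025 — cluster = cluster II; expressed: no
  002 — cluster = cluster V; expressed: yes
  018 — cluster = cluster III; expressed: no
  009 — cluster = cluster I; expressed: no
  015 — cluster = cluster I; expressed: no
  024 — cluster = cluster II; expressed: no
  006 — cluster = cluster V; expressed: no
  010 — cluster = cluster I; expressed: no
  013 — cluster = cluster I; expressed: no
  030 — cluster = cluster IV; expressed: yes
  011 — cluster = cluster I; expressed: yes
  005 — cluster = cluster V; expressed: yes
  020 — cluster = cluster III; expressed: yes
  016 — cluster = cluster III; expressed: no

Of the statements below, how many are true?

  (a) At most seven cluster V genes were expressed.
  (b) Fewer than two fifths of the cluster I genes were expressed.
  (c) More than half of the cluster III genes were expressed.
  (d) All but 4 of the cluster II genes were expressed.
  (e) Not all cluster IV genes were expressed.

(a) cluster V: |A| = 9, |A ∩ B| = 8; needs |A ∩ B| ≤ 7 — false.
(b) cluster I: |A| = 7, |A ∩ B| = 2; needs |A ∩ B| / |A| < 2/5 — true.
(c) cluster III: |A| = 6, |A ∩ B| = 4; needs |A ∩ B| > |A ∖ B| — true.
(d) cluster II: |A| = 5, |A ∩ B| = 1; needs |A ∖ B| = 4 — true.
(e) cluster IV: |A| = 5, |A ∩ B| = 4; needs A ⊄ B (|A ∖ B| ≥ 1) — true.

4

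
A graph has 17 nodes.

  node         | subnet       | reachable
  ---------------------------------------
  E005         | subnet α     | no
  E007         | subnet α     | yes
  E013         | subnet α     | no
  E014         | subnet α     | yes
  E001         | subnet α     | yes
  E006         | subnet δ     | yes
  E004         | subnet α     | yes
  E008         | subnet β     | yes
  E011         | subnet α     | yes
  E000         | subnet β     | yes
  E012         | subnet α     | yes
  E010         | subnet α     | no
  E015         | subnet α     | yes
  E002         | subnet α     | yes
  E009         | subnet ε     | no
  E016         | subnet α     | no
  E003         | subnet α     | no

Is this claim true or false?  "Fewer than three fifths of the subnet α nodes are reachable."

False

'Fewer than three fifths of the subnet α nodes are reachable' holds iff |A ∩ B| / |A| < 3/5.
A (the restrictor) = {E005, E007, E013, E014, E001, E004, E011, E012, E010, E015, E002, E016, E003}, |A| = 13.
A ∩ B = {E007, E014, E001, E004, E011, E012, E015, E002}, so |A ∩ B| = 8.
A ∖ B = {E005, E013, E010, E016, E003}, so |A ∖ B| = 5.
|A ∩ B|/|A| = 8/13, so the statement is false.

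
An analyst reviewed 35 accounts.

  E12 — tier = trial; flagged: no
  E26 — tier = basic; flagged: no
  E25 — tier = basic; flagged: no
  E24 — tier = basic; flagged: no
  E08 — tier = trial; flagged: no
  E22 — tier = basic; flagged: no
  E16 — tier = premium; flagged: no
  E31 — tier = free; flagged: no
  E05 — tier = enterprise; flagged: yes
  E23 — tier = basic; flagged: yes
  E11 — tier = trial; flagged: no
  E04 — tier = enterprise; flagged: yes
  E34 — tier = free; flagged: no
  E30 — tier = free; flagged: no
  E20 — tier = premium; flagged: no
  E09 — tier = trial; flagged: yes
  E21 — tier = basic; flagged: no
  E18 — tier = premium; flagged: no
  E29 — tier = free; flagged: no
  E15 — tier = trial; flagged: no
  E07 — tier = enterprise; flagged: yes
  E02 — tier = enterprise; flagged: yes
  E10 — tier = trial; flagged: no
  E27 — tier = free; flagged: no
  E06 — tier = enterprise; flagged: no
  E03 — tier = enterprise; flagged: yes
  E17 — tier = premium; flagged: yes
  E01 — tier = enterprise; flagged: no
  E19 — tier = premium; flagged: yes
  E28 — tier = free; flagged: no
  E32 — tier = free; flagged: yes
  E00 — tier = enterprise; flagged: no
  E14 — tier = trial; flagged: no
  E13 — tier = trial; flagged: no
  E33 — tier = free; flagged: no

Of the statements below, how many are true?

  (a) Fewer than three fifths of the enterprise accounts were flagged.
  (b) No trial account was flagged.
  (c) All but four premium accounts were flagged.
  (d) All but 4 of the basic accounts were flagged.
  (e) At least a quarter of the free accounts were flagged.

0

(a) enterprise: |A| = 8, |A ∩ B| = 5; needs |A ∩ B| / |A| < 3/5 — false.
(b) trial: |A| = 8, |A ∩ B| = 1; needs A ∩ B = ∅ (|A ∩ B| = 0) — false.
(c) premium: |A| = 5, |A ∩ B| = 2; needs |A ∖ B| = 4 — false.
(d) basic: |A| = 6, |A ∩ B| = 1; needs |A ∖ B| = 4 — false.
(e) free: |A| = 8, |A ∩ B| = 1; needs |A ∩ B| / |A| ≥ 1/4 — false.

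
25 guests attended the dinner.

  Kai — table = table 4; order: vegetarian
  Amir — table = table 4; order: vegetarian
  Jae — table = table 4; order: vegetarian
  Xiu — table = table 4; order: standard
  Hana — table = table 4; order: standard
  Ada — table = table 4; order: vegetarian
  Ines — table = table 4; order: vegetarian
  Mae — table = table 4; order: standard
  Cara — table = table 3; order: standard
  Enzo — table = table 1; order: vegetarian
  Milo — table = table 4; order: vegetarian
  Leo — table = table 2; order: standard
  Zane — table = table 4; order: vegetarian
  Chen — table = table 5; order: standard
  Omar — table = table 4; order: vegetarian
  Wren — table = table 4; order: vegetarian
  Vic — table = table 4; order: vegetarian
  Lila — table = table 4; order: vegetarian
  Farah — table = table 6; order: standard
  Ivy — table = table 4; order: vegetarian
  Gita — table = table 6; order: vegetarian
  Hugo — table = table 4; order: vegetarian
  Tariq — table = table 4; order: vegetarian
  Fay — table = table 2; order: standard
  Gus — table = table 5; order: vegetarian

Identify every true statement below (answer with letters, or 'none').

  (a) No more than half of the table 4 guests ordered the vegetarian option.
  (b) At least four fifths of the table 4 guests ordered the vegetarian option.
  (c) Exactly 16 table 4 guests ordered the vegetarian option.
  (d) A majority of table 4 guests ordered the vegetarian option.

(b), (d)

|A| = 17, |A ∩ B| = 14, |A ∖ B| = 3.
(a) |A ∩ B| ≤ |A ∖ B|: fails.
(b) |A ∩ B| / |A| ≥ 4/5: holds.
(c) |A ∩ B| = 16: fails.
(d) |A ∩ B| > |A ∖ B|: holds.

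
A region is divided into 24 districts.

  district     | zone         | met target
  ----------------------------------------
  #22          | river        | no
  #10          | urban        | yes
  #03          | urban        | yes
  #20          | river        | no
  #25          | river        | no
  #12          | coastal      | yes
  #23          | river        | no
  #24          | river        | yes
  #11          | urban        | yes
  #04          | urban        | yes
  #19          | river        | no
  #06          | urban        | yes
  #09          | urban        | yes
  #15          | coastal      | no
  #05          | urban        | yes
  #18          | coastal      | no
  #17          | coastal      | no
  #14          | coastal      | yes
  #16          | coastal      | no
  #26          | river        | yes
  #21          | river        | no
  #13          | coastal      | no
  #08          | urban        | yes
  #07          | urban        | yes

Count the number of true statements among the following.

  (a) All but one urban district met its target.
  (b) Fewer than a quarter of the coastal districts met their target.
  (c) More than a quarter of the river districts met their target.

0

(a) urban: |A| = 9, |A ∩ B| = 9; needs |A ∖ B| = 1 — false.
(b) coastal: |A| = 7, |A ∩ B| = 2; needs |A ∩ B| / |A| < 1/4 — false.
(c) river: |A| = 8, |A ∩ B| = 2; needs |A ∩ B| / |A| > 1/4 — false.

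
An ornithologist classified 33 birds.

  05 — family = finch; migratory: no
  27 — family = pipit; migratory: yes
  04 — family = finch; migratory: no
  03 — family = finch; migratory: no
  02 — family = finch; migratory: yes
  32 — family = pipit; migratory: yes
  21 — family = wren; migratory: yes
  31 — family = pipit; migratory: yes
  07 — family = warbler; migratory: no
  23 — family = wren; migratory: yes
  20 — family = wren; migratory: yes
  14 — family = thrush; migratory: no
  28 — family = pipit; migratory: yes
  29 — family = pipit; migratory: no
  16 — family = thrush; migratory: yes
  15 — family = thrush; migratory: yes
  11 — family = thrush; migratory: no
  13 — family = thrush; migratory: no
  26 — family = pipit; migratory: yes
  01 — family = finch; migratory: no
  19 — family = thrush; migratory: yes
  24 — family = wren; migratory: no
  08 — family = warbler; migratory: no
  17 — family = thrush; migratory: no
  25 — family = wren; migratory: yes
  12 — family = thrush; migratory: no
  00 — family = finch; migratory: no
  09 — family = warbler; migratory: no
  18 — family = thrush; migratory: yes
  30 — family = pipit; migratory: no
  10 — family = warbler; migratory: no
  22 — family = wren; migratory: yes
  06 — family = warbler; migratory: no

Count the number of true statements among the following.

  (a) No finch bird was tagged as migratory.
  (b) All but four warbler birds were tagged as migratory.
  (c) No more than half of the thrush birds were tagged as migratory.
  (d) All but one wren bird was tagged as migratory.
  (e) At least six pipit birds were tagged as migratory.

2

(a) finch: |A| = 6, |A ∩ B| = 1; needs A ∩ B = ∅ (|A ∩ B| = 0) — false.
(b) warbler: |A| = 5, |A ∩ B| = 0; needs |A ∖ B| = 4 — false.
(c) thrush: |A| = 9, |A ∩ B| = 4; needs |A ∩ B| ≤ |A ∖ B| — true.
(d) wren: |A| = 6, |A ∩ B| = 5; needs |A ∖ B| = 1 — true.
(e) pipit: |A| = 7, |A ∩ B| = 5; needs |A ∩ B| ≥ 6 — false.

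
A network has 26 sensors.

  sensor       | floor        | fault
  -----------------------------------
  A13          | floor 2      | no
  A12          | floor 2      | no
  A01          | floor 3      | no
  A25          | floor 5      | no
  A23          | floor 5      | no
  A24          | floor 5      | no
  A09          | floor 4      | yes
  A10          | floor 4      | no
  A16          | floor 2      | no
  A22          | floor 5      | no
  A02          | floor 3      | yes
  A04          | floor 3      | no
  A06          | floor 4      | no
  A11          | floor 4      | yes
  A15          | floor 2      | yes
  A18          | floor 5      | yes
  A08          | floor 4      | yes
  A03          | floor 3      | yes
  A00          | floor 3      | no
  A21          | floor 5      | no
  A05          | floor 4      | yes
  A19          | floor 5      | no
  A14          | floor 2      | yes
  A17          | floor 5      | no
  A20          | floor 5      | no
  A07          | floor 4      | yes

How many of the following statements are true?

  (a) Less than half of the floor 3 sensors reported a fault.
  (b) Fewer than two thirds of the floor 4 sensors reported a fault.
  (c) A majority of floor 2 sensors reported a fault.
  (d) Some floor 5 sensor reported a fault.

(a) floor 3: |A| = 5, |A ∩ B| = 2; needs |A ∩ B| < |A ∖ B| — true.
(b) floor 4: |A| = 7, |A ∩ B| = 5; needs |A ∩ B| / |A| < 2/3 — false.
(c) floor 2: |A| = 5, |A ∩ B| = 2; needs |A ∩ B| > |A ∖ B| — false.
(d) floor 5: |A| = 9, |A ∩ B| = 1; needs A ∩ B ≠ ∅ (|A ∩ B| ≥ 1) — true.

2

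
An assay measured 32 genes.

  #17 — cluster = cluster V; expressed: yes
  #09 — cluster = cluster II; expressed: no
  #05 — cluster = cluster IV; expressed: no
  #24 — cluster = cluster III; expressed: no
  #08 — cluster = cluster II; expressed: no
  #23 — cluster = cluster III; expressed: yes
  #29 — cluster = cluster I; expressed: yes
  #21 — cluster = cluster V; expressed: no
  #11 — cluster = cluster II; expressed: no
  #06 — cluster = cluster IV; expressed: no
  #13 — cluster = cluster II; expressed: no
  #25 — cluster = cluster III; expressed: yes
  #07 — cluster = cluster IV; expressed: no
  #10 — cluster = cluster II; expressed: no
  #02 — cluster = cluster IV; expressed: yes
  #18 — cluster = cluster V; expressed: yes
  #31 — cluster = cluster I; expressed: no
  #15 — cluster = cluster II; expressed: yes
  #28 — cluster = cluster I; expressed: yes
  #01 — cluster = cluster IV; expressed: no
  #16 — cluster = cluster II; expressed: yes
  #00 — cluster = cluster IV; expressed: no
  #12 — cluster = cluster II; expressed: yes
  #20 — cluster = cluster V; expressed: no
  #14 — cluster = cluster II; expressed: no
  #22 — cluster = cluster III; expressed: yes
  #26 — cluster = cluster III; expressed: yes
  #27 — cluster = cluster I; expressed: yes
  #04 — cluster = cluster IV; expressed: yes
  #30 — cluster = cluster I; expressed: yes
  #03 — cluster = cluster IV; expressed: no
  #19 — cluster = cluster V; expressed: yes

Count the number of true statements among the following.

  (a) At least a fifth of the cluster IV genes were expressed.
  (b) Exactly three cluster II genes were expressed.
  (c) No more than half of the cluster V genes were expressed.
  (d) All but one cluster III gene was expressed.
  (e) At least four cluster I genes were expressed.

(a) cluster IV: |A| = 8, |A ∩ B| = 2; needs |A ∩ B| / |A| ≥ 1/5 — true.
(b) cluster II: |A| = 9, |A ∩ B| = 3; needs |A ∩ B| = 3 — true.
(c) cluster V: |A| = 5, |A ∩ B| = 3; needs |A ∩ B| ≤ |A ∖ B| — false.
(d) cluster III: |A| = 5, |A ∩ B| = 4; needs |A ∖ B| = 1 — true.
(e) cluster I: |A| = 5, |A ∩ B| = 4; needs |A ∩ B| ≥ 4 — true.

4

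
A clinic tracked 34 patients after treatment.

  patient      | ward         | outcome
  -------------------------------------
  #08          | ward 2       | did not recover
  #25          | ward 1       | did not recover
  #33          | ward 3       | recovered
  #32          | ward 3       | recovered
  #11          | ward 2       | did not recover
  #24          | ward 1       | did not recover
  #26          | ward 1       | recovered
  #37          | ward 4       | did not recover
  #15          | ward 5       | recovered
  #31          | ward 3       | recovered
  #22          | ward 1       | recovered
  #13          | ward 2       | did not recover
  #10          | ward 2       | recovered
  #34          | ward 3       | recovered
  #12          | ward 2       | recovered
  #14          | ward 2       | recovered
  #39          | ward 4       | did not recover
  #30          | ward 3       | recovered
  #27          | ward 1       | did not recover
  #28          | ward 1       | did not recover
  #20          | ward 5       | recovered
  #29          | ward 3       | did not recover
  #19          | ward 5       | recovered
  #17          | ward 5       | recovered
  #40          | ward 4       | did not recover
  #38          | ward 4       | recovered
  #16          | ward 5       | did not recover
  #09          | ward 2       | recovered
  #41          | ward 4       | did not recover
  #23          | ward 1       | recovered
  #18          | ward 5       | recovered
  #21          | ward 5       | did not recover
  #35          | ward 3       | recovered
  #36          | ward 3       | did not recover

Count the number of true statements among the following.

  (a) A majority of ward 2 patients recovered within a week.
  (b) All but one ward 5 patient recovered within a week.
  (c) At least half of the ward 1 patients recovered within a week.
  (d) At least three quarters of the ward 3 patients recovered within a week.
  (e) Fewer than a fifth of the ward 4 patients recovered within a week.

(a) ward 2: |A| = 7, |A ∩ B| = 4; needs |A ∩ B| > |A ∖ B| — true.
(b) ward 5: |A| = 7, |A ∩ B| = 5; needs |A ∖ B| = 1 — false.
(c) ward 1: |A| = 7, |A ∩ B| = 3; needs |A ∩ B| ≥ |A ∖ B| — false.
(d) ward 3: |A| = 8, |A ∩ B| = 6; needs |A ∩ B| / |A| ≥ 3/4 — true.
(e) ward 4: |A| = 5, |A ∩ B| = 1; needs |A ∩ B| / |A| < 1/5 — false.

2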